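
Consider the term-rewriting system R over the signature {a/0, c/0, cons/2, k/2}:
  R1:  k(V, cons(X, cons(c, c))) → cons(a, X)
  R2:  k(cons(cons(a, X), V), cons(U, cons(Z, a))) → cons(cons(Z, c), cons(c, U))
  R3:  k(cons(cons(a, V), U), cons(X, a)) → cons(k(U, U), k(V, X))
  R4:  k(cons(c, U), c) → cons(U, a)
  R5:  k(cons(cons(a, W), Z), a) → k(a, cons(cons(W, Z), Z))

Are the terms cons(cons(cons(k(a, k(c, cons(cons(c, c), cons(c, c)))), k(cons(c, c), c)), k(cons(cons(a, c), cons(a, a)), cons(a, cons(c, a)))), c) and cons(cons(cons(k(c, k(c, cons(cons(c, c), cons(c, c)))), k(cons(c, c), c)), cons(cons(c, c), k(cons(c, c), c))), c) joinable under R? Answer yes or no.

yes — NF(t₁) = cons(cons(cons(cons(a, a), cons(c, a)), cons(cons(c, c), cons(c, a))), c), NF(t₂) = cons(cons(cons(cons(a, a), cons(c, a)), cons(cons(c, c), cons(c, a))), c)

Reduce t₁ = cons(cons(cons(k(a, k(c, cons(cons(c, c), cons(c, c)))), k(cons(c, c), c)), k(cons(cons(a, c), cons(a, a)), cons(a, cons(c, a)))), c):
1. cons(cons(cons(k(a, k(c, cons(cons(c, c), cons(c, c)))), k(cons(c, c), c)), k(cons(cons(a, c), cons(a, a)), cons(a, cons(c, a)))), c)  →  cons(cons(cons(k(a, cons(a, cons(c, c))), k(cons(c, c), c)), k(cons(cons(a, c), cons(a, a)), cons(a, cons(c, a)))), c)   [R1 at 1.1.1.2]
2. cons(cons(cons(k(a, cons(a, cons(c, c))), k(cons(c, c), c)), k(cons(cons(a, c), cons(a, a)), cons(a, cons(c, a)))), c)  →  cons(cons(cons(cons(a, a), k(cons(c, c), c)), k(cons(cons(a, c), cons(a, a)), cons(a, cons(c, a)))), c)   [R1 at 1.1.1]
3. cons(cons(cons(cons(a, a), k(cons(c, c), c)), k(cons(cons(a, c), cons(a, a)), cons(a, cons(c, a)))), c)  →  cons(cons(cons(cons(a, a), cons(c, a)), k(cons(cons(a, c), cons(a, a)), cons(a, cons(c, a)))), c)   [R4 at 1.1.2]
4. cons(cons(cons(cons(a, a), cons(c, a)), k(cons(cons(a, c), cons(a, a)), cons(a, cons(c, a)))), c)  →  cons(cons(cons(cons(a, a), cons(c, a)), cons(cons(c, c), cons(c, a))), c)   [R2 at 1.2]

Reduce t₂ = cons(cons(cons(k(c, k(c, cons(cons(c, c), cons(c, c)))), k(cons(c, c), c)), cons(cons(c, c), k(cons(c, c), c))), c):
1. cons(cons(cons(k(c, k(c, cons(cons(c, c), cons(c, c)))), k(cons(c, c), c)), cons(cons(c, c), k(cons(c, c), c))), c)  →  cons(cons(cons(k(c, cons(a, cons(c, c))), k(cons(c, c), c)), cons(cons(c, c), k(cons(c, c), c))), c)   [R1 at 1.1.1.2]
2. cons(cons(cons(k(c, cons(a, cons(c, c))), k(cons(c, c), c)), cons(cons(c, c), k(cons(c, c), c))), c)  →  cons(cons(cons(cons(a, a), k(cons(c, c), c)), cons(cons(c, c), k(cons(c, c), c))), c)   [R1 at 1.1.1]
3. cons(cons(cons(cons(a, a), k(cons(c, c), c)), cons(cons(c, c), k(cons(c, c), c))), c)  →  cons(cons(cons(cons(a, a), cons(c, a)), cons(cons(c, c), k(cons(c, c), c))), c)   [R4 at 1.1.2]
4. cons(cons(cons(cons(a, a), cons(c, a)), cons(cons(c, c), k(cons(c, c), c))), c)  →  cons(cons(cons(cons(a, a), cons(c, a)), cons(cons(c, c), cons(c, a))), c)   [R4 at 1.2.2]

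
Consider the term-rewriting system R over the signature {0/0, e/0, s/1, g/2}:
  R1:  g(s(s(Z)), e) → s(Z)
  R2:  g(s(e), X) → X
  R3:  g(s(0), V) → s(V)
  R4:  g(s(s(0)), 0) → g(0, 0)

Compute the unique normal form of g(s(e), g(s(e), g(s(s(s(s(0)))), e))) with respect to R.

1. g(s(e), g(s(e), g(s(s(s(s(0)))), e)))  →  g(s(e), g(s(s(s(s(0)))), e))   [R2 at ε]
2. g(s(e), g(s(s(s(s(0)))), e))  →  g(s(s(s(s(0)))), e)   [R2 at ε]
3. g(s(s(s(s(0)))), e)  →  s(s(s(0)))   [R1 at ε]

s(s(s(0)))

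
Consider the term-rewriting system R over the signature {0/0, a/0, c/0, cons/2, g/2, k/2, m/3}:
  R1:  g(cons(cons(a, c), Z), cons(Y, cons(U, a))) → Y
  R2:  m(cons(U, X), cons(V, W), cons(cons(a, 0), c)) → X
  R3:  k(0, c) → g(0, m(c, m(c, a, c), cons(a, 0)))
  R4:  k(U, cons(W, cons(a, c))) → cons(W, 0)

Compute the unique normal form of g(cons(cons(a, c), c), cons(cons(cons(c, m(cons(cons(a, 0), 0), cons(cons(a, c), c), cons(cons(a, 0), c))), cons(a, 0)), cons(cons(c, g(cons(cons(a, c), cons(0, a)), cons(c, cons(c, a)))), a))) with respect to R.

cons(cons(c, 0), cons(a, 0))

1. g(cons(cons(a, c), c), cons(cons(cons(c, m(cons(cons(a, 0), 0), cons(cons(a, c), c), cons(cons(a, 0), c))), cons(a, 0)), cons(cons(c, g(cons(cons(a, c), cons(0, a)), cons(c, cons(c, a)))), a)))  →  cons(cons(c, m(cons(cons(a, 0), 0), cons(cons(a, c), c), cons(cons(a, 0), c))), cons(a, 0))   [R1 at ε]
2. cons(cons(c, m(cons(cons(a, 0), 0), cons(cons(a, c), c), cons(cons(a, 0), c))), cons(a, 0))  →  cons(cons(c, 0), cons(a, 0))   [R2 at 1.2]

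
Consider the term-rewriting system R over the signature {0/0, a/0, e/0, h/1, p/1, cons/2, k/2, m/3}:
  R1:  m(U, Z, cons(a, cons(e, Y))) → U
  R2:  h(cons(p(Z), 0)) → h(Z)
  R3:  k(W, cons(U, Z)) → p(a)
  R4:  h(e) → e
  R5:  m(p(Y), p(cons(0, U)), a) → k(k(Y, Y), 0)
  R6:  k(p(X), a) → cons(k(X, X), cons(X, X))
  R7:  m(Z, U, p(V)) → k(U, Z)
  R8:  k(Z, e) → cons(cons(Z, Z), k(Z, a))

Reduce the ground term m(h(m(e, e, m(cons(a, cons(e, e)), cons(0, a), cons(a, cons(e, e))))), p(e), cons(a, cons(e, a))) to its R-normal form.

e

1. m(h(m(e, e, m(cons(a, cons(e, e)), cons(0, a), cons(a, cons(e, e))))), p(e), cons(a, cons(e, a)))  →  h(m(e, e, m(cons(a, cons(e, e)), cons(0, a), cons(a, cons(e, e)))))   [R1 at ε]
2. h(m(e, e, m(cons(a, cons(e, e)), cons(0, a), cons(a, cons(e, e)))))  →  h(m(e, e, cons(a, cons(e, e))))   [R1 at 1.3]
3. h(m(e, e, cons(a, cons(e, e))))  →  h(e)   [R1 at 1]
4. h(e)  →  e   [R4 at ε]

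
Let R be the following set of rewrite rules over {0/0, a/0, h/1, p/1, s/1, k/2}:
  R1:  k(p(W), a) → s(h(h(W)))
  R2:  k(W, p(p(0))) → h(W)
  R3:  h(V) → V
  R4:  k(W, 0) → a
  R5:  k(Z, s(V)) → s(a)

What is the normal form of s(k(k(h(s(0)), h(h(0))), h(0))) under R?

s(a)

1. s(k(k(h(s(0)), h(h(0))), h(0)))  →  s(k(k(s(0), h(h(0))), h(0)))   [R3 at 1.1.1]
2. s(k(k(s(0), h(h(0))), h(0)))  →  s(k(k(s(0), h(0)), h(0)))   [R3 at 1.1.2]
3. s(k(k(s(0), h(0)), h(0)))  →  s(k(k(s(0), 0), h(0)))   [R3 at 1.1.2]
4. s(k(k(s(0), 0), h(0)))  →  s(k(a, h(0)))   [R4 at 1.1]
5. s(k(a, h(0)))  →  s(k(a, 0))   [R3 at 1.2]
6. s(k(a, 0))  →  s(a)   [R4 at 1]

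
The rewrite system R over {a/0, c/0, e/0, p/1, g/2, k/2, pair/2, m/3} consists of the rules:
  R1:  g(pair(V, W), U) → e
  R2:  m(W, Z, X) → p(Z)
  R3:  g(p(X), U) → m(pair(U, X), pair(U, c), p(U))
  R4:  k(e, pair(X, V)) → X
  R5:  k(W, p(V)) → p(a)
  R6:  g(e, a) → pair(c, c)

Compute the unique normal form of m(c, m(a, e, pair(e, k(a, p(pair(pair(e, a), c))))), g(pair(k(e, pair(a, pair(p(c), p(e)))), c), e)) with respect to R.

p(p(e))

1. m(c, m(a, e, pair(e, k(a, p(pair(pair(e, a), c))))), g(pair(k(e, pair(a, pair(p(c), p(e)))), c), e))  →  p(m(a, e, pair(e, k(a, p(pair(pair(e, a), c))))))   [R2 at ε]
2. p(m(a, e, pair(e, k(a, p(pair(pair(e, a), c))))))  →  p(p(e))   [R2 at 1]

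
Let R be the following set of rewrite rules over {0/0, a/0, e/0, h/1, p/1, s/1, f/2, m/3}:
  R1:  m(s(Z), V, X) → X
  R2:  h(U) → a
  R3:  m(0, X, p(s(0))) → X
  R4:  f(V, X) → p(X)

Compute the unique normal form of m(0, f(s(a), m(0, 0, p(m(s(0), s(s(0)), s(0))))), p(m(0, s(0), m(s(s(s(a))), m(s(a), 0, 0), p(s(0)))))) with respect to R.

1. m(0, f(s(a), m(0, 0, p(m(s(0), s(s(0)), s(0))))), p(m(0, s(0), m(s(s(s(a))), m(s(a), 0, 0), p(s(0))))))  →  m(0, p(m(0, 0, p(m(s(0), s(s(0)), s(0))))), p(m(0, s(0), m(s(s(s(a))), m(s(a), 0, 0), p(s(0))))))   [R4 at 2]
2. m(0, p(m(0, 0, p(m(s(0), s(s(0)), s(0))))), p(m(0, s(0), m(s(s(s(a))), m(s(a), 0, 0), p(s(0))))))  →  m(0, p(m(0, 0, p(s(0)))), p(m(0, s(0), m(s(s(s(a))), m(s(a), 0, 0), p(s(0))))))   [R1 at 2.1.3.1]
3. m(0, p(m(0, 0, p(s(0)))), p(m(0, s(0), m(s(s(s(a))), m(s(a), 0, 0), p(s(0))))))  →  m(0, p(0), p(m(0, s(0), m(s(s(s(a))), m(s(a), 0, 0), p(s(0))))))   [R3 at 2.1]
4. m(0, p(0), p(m(0, s(0), m(s(s(s(a))), m(s(a), 0, 0), p(s(0))))))  →  m(0, p(0), p(m(0, s(0), p(s(0)))))   [R1 at 3.1.3]
5. m(0, p(0), p(m(0, s(0), p(s(0)))))  →  m(0, p(0), p(s(0)))   [R3 at 3.1]
6. m(0, p(0), p(s(0)))  →  p(0)   [R3 at ε]

p(0)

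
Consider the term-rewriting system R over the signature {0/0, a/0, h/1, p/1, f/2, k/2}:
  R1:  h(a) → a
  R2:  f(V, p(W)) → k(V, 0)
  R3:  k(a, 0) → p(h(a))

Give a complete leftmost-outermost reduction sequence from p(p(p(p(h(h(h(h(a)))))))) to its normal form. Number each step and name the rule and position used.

p(p(p(p(a))))

1. p(p(p(p(h(h(h(h(a))))))))  →  p(p(p(p(h(h(h(a)))))))   [R1 at 1.1.1.1.1.1.1]
2. p(p(p(p(h(h(h(a)))))))  →  p(p(p(p(h(h(a))))))   [R1 at 1.1.1.1.1.1]
3. p(p(p(p(h(h(a))))))  →  p(p(p(p(h(a)))))   [R1 at 1.1.1.1.1]
4. p(p(p(p(h(a)))))  →  p(p(p(p(a))))   [R1 at 1.1.1.1]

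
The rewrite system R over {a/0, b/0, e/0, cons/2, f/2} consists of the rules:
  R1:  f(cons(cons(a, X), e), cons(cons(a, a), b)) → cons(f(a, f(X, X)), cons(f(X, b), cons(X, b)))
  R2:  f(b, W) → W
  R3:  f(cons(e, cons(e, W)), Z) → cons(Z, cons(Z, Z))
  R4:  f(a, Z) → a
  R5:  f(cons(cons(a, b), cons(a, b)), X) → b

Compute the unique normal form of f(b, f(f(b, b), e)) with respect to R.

e

1. f(b, f(f(b, b), e))  →  f(f(b, b), e)   [R2 at ε]
2. f(f(b, b), e)  →  f(b, e)   [R2 at 1]
3. f(b, e)  →  e   [R2 at ε]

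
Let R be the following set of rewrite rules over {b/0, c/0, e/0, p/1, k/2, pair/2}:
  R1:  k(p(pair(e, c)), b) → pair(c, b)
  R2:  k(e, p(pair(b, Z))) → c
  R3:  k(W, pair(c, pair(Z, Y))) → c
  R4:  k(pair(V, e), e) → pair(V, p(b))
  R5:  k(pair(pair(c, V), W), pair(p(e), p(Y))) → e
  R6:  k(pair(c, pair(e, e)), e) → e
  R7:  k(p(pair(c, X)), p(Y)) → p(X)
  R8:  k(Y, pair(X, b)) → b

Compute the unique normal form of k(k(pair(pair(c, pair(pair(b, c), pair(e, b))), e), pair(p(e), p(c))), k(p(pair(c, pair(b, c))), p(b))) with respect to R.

1. k(k(pair(pair(c, pair(pair(b, c), pair(e, b))), e), pair(p(e), p(c))), k(p(pair(c, pair(b, c))), p(b)))  →  k(e, k(p(pair(c, pair(b, c))), p(b)))   [R5 at 1]
2. k(e, k(p(pair(c, pair(b, c))), p(b)))  →  k(e, p(pair(b, c)))   [R7 at 2]
3. k(e, p(pair(b, c)))  →  c   [R2 at ε]

c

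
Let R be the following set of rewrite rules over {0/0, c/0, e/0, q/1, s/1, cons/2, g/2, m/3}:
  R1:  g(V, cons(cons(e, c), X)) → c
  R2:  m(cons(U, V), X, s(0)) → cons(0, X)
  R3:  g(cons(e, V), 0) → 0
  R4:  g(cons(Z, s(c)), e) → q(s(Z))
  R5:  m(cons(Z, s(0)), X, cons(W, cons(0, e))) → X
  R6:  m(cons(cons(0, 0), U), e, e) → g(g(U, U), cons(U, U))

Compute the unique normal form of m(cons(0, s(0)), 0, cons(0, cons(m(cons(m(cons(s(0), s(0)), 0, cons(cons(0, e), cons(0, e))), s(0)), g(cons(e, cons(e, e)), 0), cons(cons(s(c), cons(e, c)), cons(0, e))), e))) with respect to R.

0

1. m(cons(0, s(0)), 0, cons(0, cons(m(cons(m(cons(s(0), s(0)), 0, cons(cons(0, e), cons(0, e))), s(0)), g(cons(e, cons(e, e)), 0), cons(cons(s(c), cons(e, c)), cons(0, e))), e)))  →  m(cons(0, s(0)), 0, cons(0, cons(g(cons(e, cons(e, e)), 0), e)))   [R5 at 3.2.1]
2. m(cons(0, s(0)), 0, cons(0, cons(g(cons(e, cons(e, e)), 0), e)))  →  m(cons(0, s(0)), 0, cons(0, cons(0, e)))   [R3 at 3.2.1]
3. m(cons(0, s(0)), 0, cons(0, cons(0, e)))  →  0   [R5 at ε]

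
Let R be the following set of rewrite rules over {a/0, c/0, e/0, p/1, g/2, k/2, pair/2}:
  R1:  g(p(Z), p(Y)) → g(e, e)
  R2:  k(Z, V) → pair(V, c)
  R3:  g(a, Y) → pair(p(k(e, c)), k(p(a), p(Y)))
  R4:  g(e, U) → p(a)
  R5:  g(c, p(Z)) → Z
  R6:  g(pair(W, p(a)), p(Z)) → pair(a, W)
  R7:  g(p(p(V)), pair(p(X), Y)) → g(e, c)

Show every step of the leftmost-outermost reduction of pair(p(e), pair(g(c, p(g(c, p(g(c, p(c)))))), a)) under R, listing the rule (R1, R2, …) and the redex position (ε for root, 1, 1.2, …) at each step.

pair(p(e), pair(c, a))

1. pair(p(e), pair(g(c, p(g(c, p(g(c, p(c)))))), a))  →  pair(p(e), pair(g(c, p(g(c, p(c)))), a))   [R5 at 2.1]
2. pair(p(e), pair(g(c, p(g(c, p(c)))), a))  →  pair(p(e), pair(g(c, p(c)), a))   [R5 at 2.1]
3. pair(p(e), pair(g(c, p(c)), a))  →  pair(p(e), pair(c, a))   [R5 at 2.1]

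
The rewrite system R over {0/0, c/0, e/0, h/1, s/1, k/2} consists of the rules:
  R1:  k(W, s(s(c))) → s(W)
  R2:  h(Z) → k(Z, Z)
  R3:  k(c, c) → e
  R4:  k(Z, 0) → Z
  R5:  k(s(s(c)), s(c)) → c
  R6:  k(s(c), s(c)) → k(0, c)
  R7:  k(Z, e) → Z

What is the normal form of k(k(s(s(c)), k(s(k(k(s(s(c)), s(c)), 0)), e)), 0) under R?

1. k(k(s(s(c)), k(s(k(k(s(s(c)), s(c)), 0)), e)), 0)  →  k(s(s(c)), k(s(k(k(s(s(c)), s(c)), 0)), e))   [R4 at ε]
2. k(s(s(c)), k(s(k(k(s(s(c)), s(c)), 0)), e))  →  k(s(s(c)), s(k(k(s(s(c)), s(c)), 0)))   [R7 at 2]
3. k(s(s(c)), s(k(k(s(s(c)), s(c)), 0)))  →  k(s(s(c)), s(k(s(s(c)), s(c))))   [R4 at 2.1]
4. k(s(s(c)), s(k(s(s(c)), s(c))))  →  k(s(s(c)), s(c))   [R5 at 2.1]
5. k(s(s(c)), s(c))  →  c   [R5 at ε]

c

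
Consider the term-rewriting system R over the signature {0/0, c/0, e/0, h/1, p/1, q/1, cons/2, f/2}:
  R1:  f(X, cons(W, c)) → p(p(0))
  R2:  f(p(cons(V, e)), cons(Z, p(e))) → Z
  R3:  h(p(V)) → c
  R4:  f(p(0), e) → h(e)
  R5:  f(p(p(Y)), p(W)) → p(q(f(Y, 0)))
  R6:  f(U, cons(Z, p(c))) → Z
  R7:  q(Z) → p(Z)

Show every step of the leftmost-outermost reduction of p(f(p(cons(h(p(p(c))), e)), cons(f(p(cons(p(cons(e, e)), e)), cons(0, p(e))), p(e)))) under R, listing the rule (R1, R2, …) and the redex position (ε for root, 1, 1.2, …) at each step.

p(0)

1. p(f(p(cons(h(p(p(c))), e)), cons(f(p(cons(p(cons(e, e)), e)), cons(0, p(e))), p(e))))  →  p(f(p(cons(p(cons(e, e)), e)), cons(0, p(e))))   [R2 at 1]
2. p(f(p(cons(p(cons(e, e)), e)), cons(0, p(e))))  →  p(0)   [R2 at 1]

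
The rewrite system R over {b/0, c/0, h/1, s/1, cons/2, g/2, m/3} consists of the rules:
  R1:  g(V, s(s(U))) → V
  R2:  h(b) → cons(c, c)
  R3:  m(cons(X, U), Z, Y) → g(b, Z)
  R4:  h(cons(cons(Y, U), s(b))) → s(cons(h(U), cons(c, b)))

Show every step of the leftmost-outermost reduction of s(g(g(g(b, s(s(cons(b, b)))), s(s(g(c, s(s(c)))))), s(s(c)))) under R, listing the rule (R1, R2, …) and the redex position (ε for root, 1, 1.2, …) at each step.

s(b)

1. s(g(g(g(b, s(s(cons(b, b)))), s(s(g(c, s(s(c)))))), s(s(c))))  →  s(g(g(b, s(s(cons(b, b)))), s(s(g(c, s(s(c)))))))   [R1 at 1]
2. s(g(g(b, s(s(cons(b, b)))), s(s(g(c, s(s(c)))))))  →  s(g(b, s(s(cons(b, b)))))   [R1 at 1]
3. s(g(b, s(s(cons(b, b)))))  →  s(b)   [R1 at 1]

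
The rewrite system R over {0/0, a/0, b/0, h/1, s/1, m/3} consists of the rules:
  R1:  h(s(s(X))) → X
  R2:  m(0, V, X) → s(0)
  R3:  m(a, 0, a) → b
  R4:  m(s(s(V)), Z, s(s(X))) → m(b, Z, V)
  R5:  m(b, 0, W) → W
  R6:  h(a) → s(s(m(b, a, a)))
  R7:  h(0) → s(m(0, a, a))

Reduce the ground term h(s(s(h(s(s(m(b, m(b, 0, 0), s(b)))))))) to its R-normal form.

s(b)

1. h(s(s(h(s(s(m(b, m(b, 0, 0), s(b))))))))  →  h(s(s(m(b, m(b, 0, 0), s(b)))))   [R1 at ε]
2. h(s(s(m(b, m(b, 0, 0), s(b)))))  →  m(b, m(b, 0, 0), s(b))   [R1 at ε]
3. m(b, m(b, 0, 0), s(b))  →  m(b, 0, s(b))   [R5 at 2]
4. m(b, 0, s(b))  →  s(b)   [R5 at ε]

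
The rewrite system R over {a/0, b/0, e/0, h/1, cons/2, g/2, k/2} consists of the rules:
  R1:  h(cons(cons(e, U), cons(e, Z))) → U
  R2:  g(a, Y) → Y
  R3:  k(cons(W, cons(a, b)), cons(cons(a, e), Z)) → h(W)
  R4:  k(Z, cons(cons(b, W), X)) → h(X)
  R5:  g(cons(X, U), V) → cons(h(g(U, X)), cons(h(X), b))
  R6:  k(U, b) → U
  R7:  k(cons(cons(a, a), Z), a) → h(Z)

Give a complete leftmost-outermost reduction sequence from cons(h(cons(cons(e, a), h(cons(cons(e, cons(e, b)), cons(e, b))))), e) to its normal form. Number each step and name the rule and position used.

1. cons(h(cons(cons(e, a), h(cons(cons(e, cons(e, b)), cons(e, b))))), e)  →  cons(h(cons(cons(e, a), cons(e, b))), e)   [R1 at 1.1.2]
2. cons(h(cons(cons(e, a), cons(e, b))), e)  →  cons(a, e)   [R1 at 1]

cons(a, e)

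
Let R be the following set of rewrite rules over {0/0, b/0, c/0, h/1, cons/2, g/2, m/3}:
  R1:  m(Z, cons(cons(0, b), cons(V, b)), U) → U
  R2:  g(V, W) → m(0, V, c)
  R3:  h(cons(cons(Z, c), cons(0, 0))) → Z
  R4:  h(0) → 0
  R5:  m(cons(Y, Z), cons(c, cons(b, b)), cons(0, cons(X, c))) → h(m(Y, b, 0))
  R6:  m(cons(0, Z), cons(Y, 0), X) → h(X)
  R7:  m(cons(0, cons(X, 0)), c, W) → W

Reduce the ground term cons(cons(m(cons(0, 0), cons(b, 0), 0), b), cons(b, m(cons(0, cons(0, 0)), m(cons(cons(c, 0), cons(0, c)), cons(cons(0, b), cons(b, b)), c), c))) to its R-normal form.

1. cons(cons(m(cons(0, 0), cons(b, 0), 0), b), cons(b, m(cons(0, cons(0, 0)), m(cons(cons(c, 0), cons(0, c)), cons(cons(0, b), cons(b, b)), c), c)))  →  cons(cons(h(0), b), cons(b, m(cons(0, cons(0, 0)), m(cons(cons(c, 0), cons(0, c)), cons(cons(0, b), cons(b, b)), c), c)))   [R6 at 1.1]
2. cons(cons(h(0), b), cons(b, m(cons(0, cons(0, 0)), m(cons(cons(c, 0), cons(0, c)), cons(cons(0, b), cons(b, b)), c), c)))  →  cons(cons(0, b), cons(b, m(cons(0, cons(0, 0)), m(cons(cons(c, 0), cons(0, c)), cons(cons(0, b), cons(b, b)), c), c)))   [R4 at 1.1]
3. cons(cons(0, b), cons(b, m(cons(0, cons(0, 0)), m(cons(cons(c, 0), cons(0, c)), cons(cons(0, b), cons(b, b)), c), c)))  →  cons(cons(0, b), cons(b, m(cons(0, cons(0, 0)), c, c)))   [R1 at 2.2.2]
4. cons(cons(0, b), cons(b, m(cons(0, cons(0, 0)), c, c)))  →  cons(cons(0, b), cons(b, c))   [R7 at 2.2]

cons(cons(0, b), cons(b, c))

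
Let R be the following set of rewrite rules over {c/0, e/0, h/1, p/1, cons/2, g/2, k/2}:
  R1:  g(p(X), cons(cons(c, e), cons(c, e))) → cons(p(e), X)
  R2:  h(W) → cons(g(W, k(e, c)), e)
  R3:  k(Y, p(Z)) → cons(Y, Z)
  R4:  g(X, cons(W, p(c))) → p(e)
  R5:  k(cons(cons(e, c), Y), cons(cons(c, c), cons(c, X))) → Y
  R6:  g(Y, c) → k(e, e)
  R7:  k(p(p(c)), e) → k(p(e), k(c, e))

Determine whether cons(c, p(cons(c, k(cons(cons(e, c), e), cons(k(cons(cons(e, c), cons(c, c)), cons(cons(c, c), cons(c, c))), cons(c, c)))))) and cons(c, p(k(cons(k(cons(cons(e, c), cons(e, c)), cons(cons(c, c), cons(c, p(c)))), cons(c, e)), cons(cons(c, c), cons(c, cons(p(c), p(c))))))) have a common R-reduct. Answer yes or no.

Reduce t₁ = cons(c, p(cons(c, k(cons(cons(e, c), e), cons(k(cons(cons(e, c), cons(c, c)), cons(cons(c, c), cons(c, c))), cons(c, c)))))):
1. cons(c, p(cons(c, k(cons(cons(e, c), e), cons(k(cons(cons(e, c), cons(c, c)), cons(cons(c, c), cons(c, c))), cons(c, c))))))  →  cons(c, p(cons(c, k(cons(cons(e, c), e), cons(cons(c, c), cons(c, c))))))   [R5 at 2.1.2.2.1]
2. cons(c, p(cons(c, k(cons(cons(e, c), e), cons(cons(c, c), cons(c, c))))))  →  cons(c, p(cons(c, e)))   [R5 at 2.1.2]

Reduce t₂ = cons(c, p(k(cons(k(cons(cons(e, c), cons(e, c)), cons(cons(c, c), cons(c, p(c)))), cons(c, e)), cons(cons(c, c), cons(c, cons(p(c), p(c))))))):
1. cons(c, p(k(cons(k(cons(cons(e, c), cons(e, c)), cons(cons(c, c), cons(c, p(c)))), cons(c, e)), cons(cons(c, c), cons(c, cons(p(c), p(c)))))))  →  cons(c, p(k(cons(cons(e, c), cons(c, e)), cons(cons(c, c), cons(c, cons(p(c), p(c)))))))   [R5 at 2.1.1.1]
2. cons(c, p(k(cons(cons(e, c), cons(c, e)), cons(cons(c, c), cons(c, cons(p(c), p(c)))))))  →  cons(c, p(cons(c, e)))   [R5 at 2.1]

yes — NF(t₁) = cons(c, p(cons(c, e))), NF(t₂) = cons(c, p(cons(c, e)))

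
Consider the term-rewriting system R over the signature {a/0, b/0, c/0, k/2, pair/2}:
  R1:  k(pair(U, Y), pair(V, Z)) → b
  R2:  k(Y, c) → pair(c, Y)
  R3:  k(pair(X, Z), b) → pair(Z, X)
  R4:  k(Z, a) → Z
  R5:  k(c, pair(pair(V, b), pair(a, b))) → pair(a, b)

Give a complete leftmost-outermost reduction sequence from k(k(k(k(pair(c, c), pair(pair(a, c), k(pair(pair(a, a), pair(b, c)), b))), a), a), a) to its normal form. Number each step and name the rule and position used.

b

1. k(k(k(k(pair(c, c), pair(pair(a, c), k(pair(pair(a, a), pair(b, c)), b))), a), a), a)  →  k(k(k(pair(c, c), pair(pair(a, c), k(pair(pair(a, a), pair(b, c)), b))), a), a)   [R4 at ε]
2. k(k(k(pair(c, c), pair(pair(a, c), k(pair(pair(a, a), pair(b, c)), b))), a), a)  →  k(k(pair(c, c), pair(pair(a, c), k(pair(pair(a, a), pair(b, c)), b))), a)   [R4 at ε]
3. k(k(pair(c, c), pair(pair(a, c), k(pair(pair(a, a), pair(b, c)), b))), a)  →  k(pair(c, c), pair(pair(a, c), k(pair(pair(a, a), pair(b, c)), b)))   [R4 at ε]
4. k(pair(c, c), pair(pair(a, c), k(pair(pair(a, a), pair(b, c)), b)))  →  b   [R1 at ε]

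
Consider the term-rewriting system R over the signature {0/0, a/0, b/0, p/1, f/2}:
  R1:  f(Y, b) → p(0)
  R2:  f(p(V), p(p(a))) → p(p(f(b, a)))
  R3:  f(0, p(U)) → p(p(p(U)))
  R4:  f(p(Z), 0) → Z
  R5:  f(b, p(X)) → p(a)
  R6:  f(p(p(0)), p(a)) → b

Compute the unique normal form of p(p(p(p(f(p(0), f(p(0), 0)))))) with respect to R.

1. p(p(p(p(f(p(0), f(p(0), 0))))))  →  p(p(p(p(f(p(0), 0)))))   [R4 at 1.1.1.1.2]
2. p(p(p(p(f(p(0), 0)))))  →  p(p(p(p(0))))   [R4 at 1.1.1.1]

p(p(p(p(0))))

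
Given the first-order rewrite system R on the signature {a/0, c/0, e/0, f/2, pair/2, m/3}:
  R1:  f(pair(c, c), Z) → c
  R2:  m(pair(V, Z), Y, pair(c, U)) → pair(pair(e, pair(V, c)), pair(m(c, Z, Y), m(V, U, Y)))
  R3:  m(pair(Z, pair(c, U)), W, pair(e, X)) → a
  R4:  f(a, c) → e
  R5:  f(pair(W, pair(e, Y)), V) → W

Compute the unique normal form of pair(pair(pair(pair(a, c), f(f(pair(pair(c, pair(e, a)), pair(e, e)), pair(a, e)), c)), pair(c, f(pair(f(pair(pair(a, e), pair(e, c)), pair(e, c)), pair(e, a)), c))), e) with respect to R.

1. pair(pair(pair(pair(a, c), f(f(pair(pair(c, pair(e, a)), pair(e, e)), pair(a, e)), c)), pair(c, f(pair(f(pair(pair(a, e), pair(e, c)), pair(e, c)), pair(e, a)), c))), e)  →  pair(pair(pair(pair(a, c), f(pair(c, pair(e, a)), c)), pair(c, f(pair(f(pair(pair(a, e), pair(e, c)), pair(e, c)), pair(e, a)), c))), e)   [R5 at 1.1.2.1]
2. pair(pair(pair(pair(a, c), f(pair(c, pair(e, a)), c)), pair(c, f(pair(f(pair(pair(a, e), pair(e, c)), pair(e, c)), pair(e, a)), c))), e)  →  pair(pair(pair(pair(a, c), c), pair(c, f(pair(f(pair(pair(a, e), pair(e, c)), pair(e, c)), pair(e, a)), c))), e)   [R5 at 1.1.2]
3. pair(pair(pair(pair(a, c), c), pair(c, f(pair(f(pair(pair(a, e), pair(e, c)), pair(e, c)), pair(e, a)), c))), e)  →  pair(pair(pair(pair(a, c), c), pair(c, f(pair(pair(a, e), pair(e, c)), pair(e, c)))), e)   [R5 at 1.2.2]
4. pair(pair(pair(pair(a, c), c), pair(c, f(pair(pair(a, e), pair(e, c)), pair(e, c)))), e)  →  pair(pair(pair(pair(a, c), c), pair(c, pair(a, e))), e)   [R5 at 1.2.2]

pair(pair(pair(pair(a, c), c), pair(c, pair(a, e))), e)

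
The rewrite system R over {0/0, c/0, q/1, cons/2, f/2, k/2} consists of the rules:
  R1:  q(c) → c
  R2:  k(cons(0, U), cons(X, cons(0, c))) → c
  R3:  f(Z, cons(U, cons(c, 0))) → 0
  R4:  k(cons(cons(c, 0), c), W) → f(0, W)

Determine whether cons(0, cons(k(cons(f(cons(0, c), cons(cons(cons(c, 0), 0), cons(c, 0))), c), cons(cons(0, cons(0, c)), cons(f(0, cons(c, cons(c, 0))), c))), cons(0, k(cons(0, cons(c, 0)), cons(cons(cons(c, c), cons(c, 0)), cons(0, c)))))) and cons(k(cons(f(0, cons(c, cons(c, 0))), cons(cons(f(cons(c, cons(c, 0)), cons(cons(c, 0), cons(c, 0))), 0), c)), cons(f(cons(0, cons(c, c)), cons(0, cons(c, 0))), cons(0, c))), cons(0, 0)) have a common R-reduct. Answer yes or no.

Reduce t₁ = cons(0, cons(k(cons(f(cons(0, c), cons(cons(cons(c, 0), 0), cons(c, 0))), c), cons(cons(0, cons(0, c)), cons(f(0, cons(c, cons(c, 0))), c))), cons(0, k(cons(0, cons(c, 0)), cons(cons(cons(c, c), cons(c, 0)), cons(0, c)))))):
1. cons(0, cons(k(cons(f(cons(0, c), cons(cons(cons(c, 0), 0), cons(c, 0))), c), cons(cons(0, cons(0, c)), cons(f(0, cons(c, cons(c, 0))), c))), cons(0, k(cons(0, cons(c, 0)), cons(cons(cons(c, c), cons(c, 0)), cons(0, c))))))  →  cons(0, cons(k(cons(0, c), cons(cons(0, cons(0, c)), cons(f(0, cons(c, cons(c, 0))), c))), cons(0, k(cons(0, cons(c, 0)), cons(cons(cons(c, c), cons(c, 0)), cons(0, c))))))   [R3 at 2.1.1.1]
2. cons(0, cons(k(cons(0, c), cons(cons(0, cons(0, c)), cons(f(0, cons(c, cons(c, 0))), c))), cons(0, k(cons(0, cons(c, 0)), cons(cons(cons(c, c), cons(c, 0)), cons(0, c))))))  →  cons(0, cons(k(cons(0, c), cons(cons(0, cons(0, c)), cons(0, c))), cons(0, k(cons(0, cons(c, 0)), cons(cons(cons(c, c), cons(c, 0)), cons(0, c))))))   [R3 at 2.1.2.2.1]
3. cons(0, cons(k(cons(0, c), cons(cons(0, cons(0, c)), cons(0, c))), cons(0, k(cons(0, cons(c, 0)), cons(cons(cons(c, c), cons(c, 0)), cons(0, c))))))  →  cons(0, cons(c, cons(0, k(cons(0, cons(c, 0)), cons(cons(cons(c, c), cons(c, 0)), cons(0, c))))))   [R2 at 2.1]
4. cons(0, cons(c, cons(0, k(cons(0, cons(c, 0)), cons(cons(cons(c, c), cons(c, 0)), cons(0, c))))))  →  cons(0, cons(c, cons(0, c)))   [R2 at 2.2.2]

Reduce t₂ = cons(k(cons(f(0, cons(c, cons(c, 0))), cons(cons(f(cons(c, cons(c, 0)), cons(cons(c, 0), cons(c, 0))), 0), c)), cons(f(cons(0, cons(c, c)), cons(0, cons(c, 0))), cons(0, c))), cons(0, 0)):
1. cons(k(cons(f(0, cons(c, cons(c, 0))), cons(cons(f(cons(c, cons(c, 0)), cons(cons(c, 0), cons(c, 0))), 0), c)), cons(f(cons(0, cons(c, c)), cons(0, cons(c, 0))), cons(0, c))), cons(0, 0))  →  cons(k(cons(0, cons(cons(f(cons(c, cons(c, 0)), cons(cons(c, 0), cons(c, 0))), 0), c)), cons(f(cons(0, cons(c, c)), cons(0, cons(c, 0))), cons(0, c))), cons(0, 0))   [R3 at 1.1.1]
2. cons(k(cons(0, cons(cons(f(cons(c, cons(c, 0)), cons(cons(c, 0), cons(c, 0))), 0), c)), cons(f(cons(0, cons(c, c)), cons(0, cons(c, 0))), cons(0, c))), cons(0, 0))  →  cons(c, cons(0, 0))   [R2 at 1]

no — NF(t₁) = cons(0, cons(c, cons(0, c))), NF(t₂) = cons(c, cons(0, 0))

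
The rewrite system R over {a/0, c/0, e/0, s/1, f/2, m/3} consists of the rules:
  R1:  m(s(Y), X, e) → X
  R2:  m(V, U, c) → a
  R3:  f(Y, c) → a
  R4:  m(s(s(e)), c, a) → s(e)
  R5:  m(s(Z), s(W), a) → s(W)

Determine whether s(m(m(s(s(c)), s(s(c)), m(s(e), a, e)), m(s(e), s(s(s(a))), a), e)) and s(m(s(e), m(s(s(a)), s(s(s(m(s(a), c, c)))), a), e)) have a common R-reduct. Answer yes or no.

Reduce t₁ = s(m(m(s(s(c)), s(s(c)), m(s(e), a, e)), m(s(e), s(s(s(a))), a), e)):
1. s(m(m(s(s(c)), s(s(c)), m(s(e), a, e)), m(s(e), s(s(s(a))), a), e))  →  s(m(m(s(s(c)), s(s(c)), a), m(s(e), s(s(s(a))), a), e))   [R1 at 1.1.3]
2. s(m(m(s(s(c)), s(s(c)), a), m(s(e), s(s(s(a))), a), e))  →  s(m(s(s(c)), m(s(e), s(s(s(a))), a), e))   [R5 at 1.1]
3. s(m(s(s(c)), m(s(e), s(s(s(a))), a), e))  →  s(m(s(e), s(s(s(a))), a))   [R1 at 1]
4. s(m(s(e), s(s(s(a))), a))  →  s(s(s(s(a))))   [R5 at 1]

Reduce t₂ = s(m(s(e), m(s(s(a)), s(s(s(m(s(a), c, c)))), a), e)):
1. s(m(s(e), m(s(s(a)), s(s(s(m(s(a), c, c)))), a), e))  →  s(m(s(s(a)), s(s(s(m(s(a), c, c)))), a))   [R1 at 1]
2. s(m(s(s(a)), s(s(s(m(s(a), c, c)))), a))  →  s(s(s(s(m(s(a), c, c)))))   [R5 at 1]
3. s(s(s(s(m(s(a), c, c)))))  →  s(s(s(s(a))))   [R2 at 1.1.1.1]

yes — NF(t₁) = s(s(s(s(a)))), NF(t₂) = s(s(s(s(a))))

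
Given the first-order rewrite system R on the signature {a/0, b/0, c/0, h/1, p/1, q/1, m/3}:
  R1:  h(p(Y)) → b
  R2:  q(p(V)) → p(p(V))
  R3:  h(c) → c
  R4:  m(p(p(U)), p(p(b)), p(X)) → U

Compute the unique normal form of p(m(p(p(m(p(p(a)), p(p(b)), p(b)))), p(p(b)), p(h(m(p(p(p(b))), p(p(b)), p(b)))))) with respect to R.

1. p(m(p(p(m(p(p(a)), p(p(b)), p(b)))), p(p(b)), p(h(m(p(p(p(b))), p(p(b)), p(b))))))  →  p(m(p(p(a)), p(p(b)), p(b)))   [R4 at 1]
2. p(m(p(p(a)), p(p(b)), p(b)))  →  p(a)   [R4 at 1]

p(a)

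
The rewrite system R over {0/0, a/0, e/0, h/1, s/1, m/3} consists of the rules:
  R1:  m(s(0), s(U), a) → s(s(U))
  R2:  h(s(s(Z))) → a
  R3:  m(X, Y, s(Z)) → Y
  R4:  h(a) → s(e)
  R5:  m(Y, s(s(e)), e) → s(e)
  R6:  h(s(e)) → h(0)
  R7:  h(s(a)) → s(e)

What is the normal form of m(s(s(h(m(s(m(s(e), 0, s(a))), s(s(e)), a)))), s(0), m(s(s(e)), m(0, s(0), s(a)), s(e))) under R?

1. m(s(s(h(m(s(m(s(e), 0, s(a))), s(s(e)), a)))), s(0), m(s(s(e)), m(0, s(0), s(a)), s(e)))  →  m(s(s(h(m(s(0), s(s(e)), a)))), s(0), m(s(s(e)), m(0, s(0), s(a)), s(e)))   [R3 at 1.1.1.1.1.1]
2. m(s(s(h(m(s(0), s(s(e)), a)))), s(0), m(s(s(e)), m(0, s(0), s(a)), s(e)))  →  m(s(s(h(s(s(s(e)))))), s(0), m(s(s(e)), m(0, s(0), s(a)), s(e)))   [R1 at 1.1.1.1]
3. m(s(s(h(s(s(s(e)))))), s(0), m(s(s(e)), m(0, s(0), s(a)), s(e)))  →  m(s(s(a)), s(0), m(s(s(e)), m(0, s(0), s(a)), s(e)))   [R2 at 1.1.1]
4. m(s(s(a)), s(0), m(s(s(e)), m(0, s(0), s(a)), s(e)))  →  m(s(s(a)), s(0), m(0, s(0), s(a)))   [R3 at 3]
5. m(s(s(a)), s(0), m(0, s(0), s(a)))  →  m(s(s(a)), s(0), s(0))   [R3 at 3]
6. m(s(s(a)), s(0), s(0))  →  s(0)   [R3 at ε]

s(0)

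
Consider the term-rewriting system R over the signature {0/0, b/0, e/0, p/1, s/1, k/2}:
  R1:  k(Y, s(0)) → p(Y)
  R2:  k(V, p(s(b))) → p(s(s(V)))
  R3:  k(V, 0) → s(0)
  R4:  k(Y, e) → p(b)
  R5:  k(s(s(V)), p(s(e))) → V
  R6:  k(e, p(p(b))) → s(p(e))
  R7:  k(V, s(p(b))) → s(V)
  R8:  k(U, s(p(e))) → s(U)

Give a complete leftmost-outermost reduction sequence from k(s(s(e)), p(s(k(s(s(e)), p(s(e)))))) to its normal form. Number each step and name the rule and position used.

1. k(s(s(e)), p(s(k(s(s(e)), p(s(e))))))  →  k(s(s(e)), p(s(e)))   [R5 at 2.1.1]
2. k(s(s(e)), p(s(e)))  →  e   [R5 at ε]

e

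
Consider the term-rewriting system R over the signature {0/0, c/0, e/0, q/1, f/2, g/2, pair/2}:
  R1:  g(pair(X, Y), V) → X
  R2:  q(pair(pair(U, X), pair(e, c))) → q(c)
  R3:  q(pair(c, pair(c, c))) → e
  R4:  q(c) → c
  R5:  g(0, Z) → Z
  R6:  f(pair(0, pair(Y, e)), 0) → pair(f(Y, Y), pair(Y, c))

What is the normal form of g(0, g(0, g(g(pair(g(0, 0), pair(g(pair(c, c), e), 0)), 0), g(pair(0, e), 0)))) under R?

0

1. g(0, g(0, g(g(pair(g(0, 0), pair(g(pair(c, c), e), 0)), 0), g(pair(0, e), 0))))  →  g(0, g(g(pair(g(0, 0), pair(g(pair(c, c), e), 0)), 0), g(pair(0, e), 0)))   [R5 at ε]
2. g(0, g(g(pair(g(0, 0), pair(g(pair(c, c), e), 0)), 0), g(pair(0, e), 0)))  →  g(g(pair(g(0, 0), pair(g(pair(c, c), e), 0)), 0), g(pair(0, e), 0))   [R5 at ε]
3. g(g(pair(g(0, 0), pair(g(pair(c, c), e), 0)), 0), g(pair(0, e), 0))  →  g(g(0, 0), g(pair(0, e), 0))   [R1 at 1]
4. g(g(0, 0), g(pair(0, e), 0))  →  g(0, g(pair(0, e), 0))   [R5 at 1]
5. g(0, g(pair(0, e), 0))  →  g(pair(0, e), 0)   [R5 at ε]
6. g(pair(0, e), 0)  →  0   [R1 at ε]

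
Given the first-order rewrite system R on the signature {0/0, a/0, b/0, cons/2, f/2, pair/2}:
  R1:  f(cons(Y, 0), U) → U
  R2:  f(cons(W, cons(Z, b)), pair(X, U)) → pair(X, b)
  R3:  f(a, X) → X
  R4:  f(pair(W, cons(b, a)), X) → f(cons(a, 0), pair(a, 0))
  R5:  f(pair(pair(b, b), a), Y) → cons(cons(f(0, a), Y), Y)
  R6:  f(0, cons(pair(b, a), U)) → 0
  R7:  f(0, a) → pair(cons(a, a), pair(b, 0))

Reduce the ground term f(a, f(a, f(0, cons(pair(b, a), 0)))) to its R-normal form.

1. f(a, f(a, f(0, cons(pair(b, a), 0))))  →  f(a, f(0, cons(pair(b, a), 0)))   [R3 at ε]
2. f(a, f(0, cons(pair(b, a), 0)))  →  f(0, cons(pair(b, a), 0))   [R3 at ε]
3. f(0, cons(pair(b, a), 0))  →  0   [R6 at ε]

0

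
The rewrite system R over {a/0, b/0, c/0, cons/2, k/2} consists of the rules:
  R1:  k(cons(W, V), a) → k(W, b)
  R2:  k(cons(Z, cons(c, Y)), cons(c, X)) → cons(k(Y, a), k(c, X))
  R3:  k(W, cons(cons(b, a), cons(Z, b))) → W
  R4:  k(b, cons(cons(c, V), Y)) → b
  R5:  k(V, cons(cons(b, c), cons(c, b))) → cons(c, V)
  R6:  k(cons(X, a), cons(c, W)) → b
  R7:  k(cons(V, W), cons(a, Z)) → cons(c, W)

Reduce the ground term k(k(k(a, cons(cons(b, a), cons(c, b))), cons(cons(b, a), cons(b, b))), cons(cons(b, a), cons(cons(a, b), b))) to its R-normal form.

a

1. k(k(k(a, cons(cons(b, a), cons(c, b))), cons(cons(b, a), cons(b, b))), cons(cons(b, a), cons(cons(a, b), b)))  →  k(k(a, cons(cons(b, a), cons(c, b))), cons(cons(b, a), cons(b, b)))   [R3 at ε]
2. k(k(a, cons(cons(b, a), cons(c, b))), cons(cons(b, a), cons(b, b)))  →  k(a, cons(cons(b, a), cons(c, b)))   [R3 at ε]
3. k(a, cons(cons(b, a), cons(c, b)))  →  a   [R3 at ε]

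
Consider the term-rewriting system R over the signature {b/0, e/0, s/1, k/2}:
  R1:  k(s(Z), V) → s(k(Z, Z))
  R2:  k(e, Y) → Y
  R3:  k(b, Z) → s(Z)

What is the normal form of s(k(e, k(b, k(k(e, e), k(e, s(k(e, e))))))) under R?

1. s(k(e, k(b, k(k(e, e), k(e, s(k(e, e)))))))  →  s(k(b, k(k(e, e), k(e, s(k(e, e))))))   [R2 at 1]
2. s(k(b, k(k(e, e), k(e, s(k(e, e))))))  →  s(s(k(k(e, e), k(e, s(k(e, e))))))   [R3 at 1]
3. s(s(k(k(e, e), k(e, s(k(e, e))))))  →  s(s(k(e, k(e, s(k(e, e))))))   [R2 at 1.1.1]
4. s(s(k(e, k(e, s(k(e, e))))))  →  s(s(k(e, s(k(e, e)))))   [R2 at 1.1]
5. s(s(k(e, s(k(e, e)))))  →  s(s(s(k(e, e))))   [R2 at 1.1]
6. s(s(s(k(e, e))))  →  s(s(s(e)))   [R2 at 1.1.1]

s(s(s(e)))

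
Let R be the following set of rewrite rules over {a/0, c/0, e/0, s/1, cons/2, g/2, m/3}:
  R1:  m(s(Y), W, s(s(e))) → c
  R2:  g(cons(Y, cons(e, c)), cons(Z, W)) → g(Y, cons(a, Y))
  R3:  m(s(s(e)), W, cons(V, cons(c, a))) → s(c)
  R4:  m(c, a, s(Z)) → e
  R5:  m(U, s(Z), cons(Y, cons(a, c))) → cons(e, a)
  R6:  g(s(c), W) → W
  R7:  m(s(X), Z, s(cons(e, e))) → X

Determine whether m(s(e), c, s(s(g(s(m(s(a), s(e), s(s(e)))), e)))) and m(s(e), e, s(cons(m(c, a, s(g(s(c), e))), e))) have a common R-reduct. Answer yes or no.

Reduce t₁ = m(s(e), c, s(s(g(s(m(s(a), s(e), s(s(e)))), e)))):
1. m(s(e), c, s(s(g(s(m(s(a), s(e), s(s(e)))), e))))  →  m(s(e), c, s(s(g(s(c), e))))   [R1 at 3.1.1.1.1]
2. m(s(e), c, s(s(g(s(c), e))))  →  m(s(e), c, s(s(e)))   [R6 at 3.1.1]
3. m(s(e), c, s(s(e)))  →  c   [R1 at ε]

Reduce t₂ = m(s(e), e, s(cons(m(c, a, s(g(s(c), e))), e))):
1. m(s(e), e, s(cons(m(c, a, s(g(s(c), e))), e)))  →  m(s(e), e, s(cons(e, e)))   [R4 at 3.1.1]
2. m(s(e), e, s(cons(e, e)))  →  e   [R7 at ε]

no — NF(t₁) = c, NF(t₂) = e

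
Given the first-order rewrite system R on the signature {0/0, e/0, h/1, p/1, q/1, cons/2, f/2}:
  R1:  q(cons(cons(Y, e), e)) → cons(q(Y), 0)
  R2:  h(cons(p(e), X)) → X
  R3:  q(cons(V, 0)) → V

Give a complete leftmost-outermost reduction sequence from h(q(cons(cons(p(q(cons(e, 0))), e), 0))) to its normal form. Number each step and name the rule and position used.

1. h(q(cons(cons(p(q(cons(e, 0))), e), 0)))  →  h(cons(p(q(cons(e, 0))), e))   [R3 at 1]
2. h(cons(p(q(cons(e, 0))), e))  →  h(cons(p(e), e))   [R3 at 1.1.1]
3. h(cons(p(e), e))  →  e   [R2 at ε]

e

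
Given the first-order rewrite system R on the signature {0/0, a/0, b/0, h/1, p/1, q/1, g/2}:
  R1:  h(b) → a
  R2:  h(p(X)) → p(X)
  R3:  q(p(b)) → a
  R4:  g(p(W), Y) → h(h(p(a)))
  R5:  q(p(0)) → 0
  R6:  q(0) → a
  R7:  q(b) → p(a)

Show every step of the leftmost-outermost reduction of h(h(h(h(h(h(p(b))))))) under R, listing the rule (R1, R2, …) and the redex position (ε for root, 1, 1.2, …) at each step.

1. h(h(h(h(h(h(p(b)))))))  →  h(h(h(h(h(p(b))))))   [R2 at 1.1.1.1.1]
2. h(h(h(h(h(p(b))))))  →  h(h(h(h(p(b)))))   [R2 at 1.1.1.1]
3. h(h(h(h(p(b)))))  →  h(h(h(p(b))))   [R2 at 1.1.1]
4. h(h(h(p(b))))  →  h(h(p(b)))   [R2 at 1.1]
5. h(h(p(b)))  →  h(p(b))   [R2 at 1]
6. h(p(b))  →  p(b)   [R2 at ε]

p(b)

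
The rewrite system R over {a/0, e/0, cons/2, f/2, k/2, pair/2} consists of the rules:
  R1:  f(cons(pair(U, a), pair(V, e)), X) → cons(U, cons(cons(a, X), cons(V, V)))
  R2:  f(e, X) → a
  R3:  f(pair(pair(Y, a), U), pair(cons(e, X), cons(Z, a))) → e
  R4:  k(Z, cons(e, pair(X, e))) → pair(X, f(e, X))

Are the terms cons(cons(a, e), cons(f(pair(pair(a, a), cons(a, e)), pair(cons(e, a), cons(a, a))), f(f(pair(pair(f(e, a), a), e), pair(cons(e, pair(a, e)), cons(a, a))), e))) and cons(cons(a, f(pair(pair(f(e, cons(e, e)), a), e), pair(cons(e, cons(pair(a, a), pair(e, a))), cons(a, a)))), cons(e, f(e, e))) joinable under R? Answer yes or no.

Reduce t₁ = cons(cons(a, e), cons(f(pair(pair(a, a), cons(a, e)), pair(cons(e, a), cons(a, a))), f(f(pair(pair(f(e, a), a), e), pair(cons(e, pair(a, e)), cons(a, a))), e))):
1. cons(cons(a, e), cons(f(pair(pair(a, a), cons(a, e)), pair(cons(e, a), cons(a, a))), f(f(pair(pair(f(e, a), a), e), pair(cons(e, pair(a, e)), cons(a, a))), e)))  →  cons(cons(a, e), cons(e, f(f(pair(pair(f(e, a), a), e), pair(cons(e, pair(a, e)), cons(a, a))), e)))   [R3 at 2.1]
2. cons(cons(a, e), cons(e, f(f(pair(pair(f(e, a), a), e), pair(cons(e, pair(a, e)), cons(a, a))), e)))  →  cons(cons(a, e), cons(e, f(e, e)))   [R3 at 2.2.1]
3. cons(cons(a, e), cons(e, f(e, e)))  →  cons(cons(a, e), cons(e, a))   [R2 at 2.2]

Reduce t₂ = cons(cons(a, f(pair(pair(f(e, cons(e, e)), a), e), pair(cons(e, cons(pair(a, a), pair(e, a))), cons(a, a)))), cons(e, f(e, e))):
1. cons(cons(a, f(pair(pair(f(e, cons(e, e)), a), e), pair(cons(e, cons(pair(a, a), pair(e, a))), cons(a, a)))), cons(e, f(e, e)))  →  cons(cons(a, e), cons(e, f(e, e)))   [R3 at 1.2]
2. cons(cons(a, e), cons(e, f(e, e)))  →  cons(cons(a, e), cons(e, a))   [R2 at 2.2]

yes — NF(t₁) = cons(cons(a, e), cons(e, a)), NF(t₂) = cons(cons(a, e), cons(e, a))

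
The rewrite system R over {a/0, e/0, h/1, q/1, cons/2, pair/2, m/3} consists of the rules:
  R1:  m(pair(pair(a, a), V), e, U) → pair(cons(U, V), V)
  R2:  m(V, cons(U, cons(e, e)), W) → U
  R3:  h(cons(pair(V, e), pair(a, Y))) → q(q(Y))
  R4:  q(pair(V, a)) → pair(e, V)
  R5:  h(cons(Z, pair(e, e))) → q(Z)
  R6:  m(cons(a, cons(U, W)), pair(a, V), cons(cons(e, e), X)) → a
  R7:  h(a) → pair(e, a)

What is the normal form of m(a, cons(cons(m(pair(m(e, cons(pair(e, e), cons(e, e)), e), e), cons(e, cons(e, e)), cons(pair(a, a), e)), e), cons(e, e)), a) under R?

1. m(a, cons(cons(m(pair(m(e, cons(pair(e, e), cons(e, e)), e), e), cons(e, cons(e, e)), cons(pair(a, a), e)), e), cons(e, e)), a)  →  cons(m(pair(m(e, cons(pair(e, e), cons(e, e)), e), e), cons(e, cons(e, e)), cons(pair(a, a), e)), e)   [R2 at ε]
2. cons(m(pair(m(e, cons(pair(e, e), cons(e, e)), e), e), cons(e, cons(e, e)), cons(pair(a, a), e)), e)  →  cons(e, e)   [R2 at 1]

cons(e, e)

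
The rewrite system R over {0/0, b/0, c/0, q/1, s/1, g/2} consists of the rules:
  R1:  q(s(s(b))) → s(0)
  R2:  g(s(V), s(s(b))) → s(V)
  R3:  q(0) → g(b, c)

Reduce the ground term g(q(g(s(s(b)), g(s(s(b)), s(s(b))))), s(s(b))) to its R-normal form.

s(0)

1. g(q(g(s(s(b)), g(s(s(b)), s(s(b))))), s(s(b)))  →  g(q(g(s(s(b)), s(s(b)))), s(s(b)))   [R2 at 1.1.2]
2. g(q(g(s(s(b)), s(s(b)))), s(s(b)))  →  g(q(s(s(b))), s(s(b)))   [R2 at 1.1]
3. g(q(s(s(b))), s(s(b)))  →  g(s(0), s(s(b)))   [R1 at 1]
4. g(s(0), s(s(b)))  →  s(0)   [R2 at ε]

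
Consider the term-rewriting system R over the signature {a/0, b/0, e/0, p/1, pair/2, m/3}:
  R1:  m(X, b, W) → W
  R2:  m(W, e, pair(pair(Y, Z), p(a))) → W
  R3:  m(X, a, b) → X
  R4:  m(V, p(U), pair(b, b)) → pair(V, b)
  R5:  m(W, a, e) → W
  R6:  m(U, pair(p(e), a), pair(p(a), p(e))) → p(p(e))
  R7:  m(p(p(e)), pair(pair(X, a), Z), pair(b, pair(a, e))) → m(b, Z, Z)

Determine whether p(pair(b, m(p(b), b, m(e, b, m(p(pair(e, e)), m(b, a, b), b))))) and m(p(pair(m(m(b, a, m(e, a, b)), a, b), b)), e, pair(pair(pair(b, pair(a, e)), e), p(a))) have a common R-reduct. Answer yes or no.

Reduce t₁ = p(pair(b, m(p(b), b, m(e, b, m(p(pair(e, e)), m(b, a, b), b))))):
1. p(pair(b, m(p(b), b, m(e, b, m(p(pair(e, e)), m(b, a, b), b)))))  →  p(pair(b, m(e, b, m(p(pair(e, e)), m(b, a, b), b))))   [R1 at 1.2]
2. p(pair(b, m(e, b, m(p(pair(e, e)), m(b, a, b), b))))  →  p(pair(b, m(p(pair(e, e)), m(b, a, b), b)))   [R1 at 1.2]
3. p(pair(b, m(p(pair(e, e)), m(b, a, b), b)))  →  p(pair(b, m(p(pair(e, e)), b, b)))   [R3 at 1.2.2]
4. p(pair(b, m(p(pair(e, e)), b, b)))  →  p(pair(b, b))   [R1 at 1.2]

Reduce t₂ = m(p(pair(m(m(b, a, m(e, a, b)), a, b), b)), e, pair(pair(pair(b, pair(a, e)), e), p(a))):
1. m(p(pair(m(m(b, a, m(e, a, b)), a, b), b)), e, pair(pair(pair(b, pair(a, e)), e), p(a)))  →  p(pair(m(m(b, a, m(e, a, b)), a, b), b))   [R2 at ε]
2. p(pair(m(m(b, a, m(e, a, b)), a, b), b))  →  p(pair(m(b, a, m(e, a, b)), b))   [R3 at 1.1]
3. p(pair(m(b, a, m(e, a, b)), b))  →  p(pair(m(b, a, e), b))   [R3 at 1.1.3]
4. p(pair(m(b, a, e), b))  →  p(pair(b, b))   [R5 at 1.1]

yes — NF(t₁) = p(pair(b, b)), NF(t₂) = p(pair(b, b))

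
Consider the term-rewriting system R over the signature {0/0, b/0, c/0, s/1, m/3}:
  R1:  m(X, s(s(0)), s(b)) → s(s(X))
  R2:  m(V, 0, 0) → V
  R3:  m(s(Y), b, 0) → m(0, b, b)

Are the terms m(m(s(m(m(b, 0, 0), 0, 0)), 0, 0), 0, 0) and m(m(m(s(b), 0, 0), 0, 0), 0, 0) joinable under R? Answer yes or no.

yes — NF(t₁) = s(b), NF(t₂) = s(b)

Reduce t₁ = m(m(s(m(m(b, 0, 0), 0, 0)), 0, 0), 0, 0):
1. m(m(s(m(m(b, 0, 0), 0, 0)), 0, 0), 0, 0)  →  m(s(m(m(b, 0, 0), 0, 0)), 0, 0)   [R2 at ε]
2. m(s(m(m(b, 0, 0), 0, 0)), 0, 0)  →  s(m(m(b, 0, 0), 0, 0))   [R2 at ε]
3. s(m(m(b, 0, 0), 0, 0))  →  s(m(b, 0, 0))   [R2 at 1]
4. s(m(b, 0, 0))  →  s(b)   [R2 at 1]

Reduce t₂ = m(m(m(s(b), 0, 0), 0, 0), 0, 0):
1. m(m(m(s(b), 0, 0), 0, 0), 0, 0)  →  m(m(s(b), 0, 0), 0, 0)   [R2 at ε]
2. m(m(s(b), 0, 0), 0, 0)  →  m(s(b), 0, 0)   [R2 at ε]
3. m(s(b), 0, 0)  →  s(b)   [R2 at ε]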